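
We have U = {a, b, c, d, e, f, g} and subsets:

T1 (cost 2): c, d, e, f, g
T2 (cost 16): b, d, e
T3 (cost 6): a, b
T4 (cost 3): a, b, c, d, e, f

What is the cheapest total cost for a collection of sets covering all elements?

T1, T4 cover every element at cost 2 + 3 = 5.
Any cover uses at least 2 sets; among all covering selections none totals below 5.

5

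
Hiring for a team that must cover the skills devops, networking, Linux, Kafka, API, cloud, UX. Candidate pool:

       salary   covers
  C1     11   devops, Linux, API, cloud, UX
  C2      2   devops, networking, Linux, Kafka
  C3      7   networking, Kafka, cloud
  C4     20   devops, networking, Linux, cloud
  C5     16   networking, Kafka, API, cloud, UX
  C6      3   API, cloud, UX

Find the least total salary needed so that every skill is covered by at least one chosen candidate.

C2, C6 cover every skill at salary 2 + 3 = 5.
Any cover uses at least 2 candidates; among all covering selections none totals below 5.

5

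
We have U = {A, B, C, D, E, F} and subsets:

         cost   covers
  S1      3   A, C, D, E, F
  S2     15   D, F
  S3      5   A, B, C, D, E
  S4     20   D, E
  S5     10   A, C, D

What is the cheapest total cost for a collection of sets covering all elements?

8

S1, S3 cover every element at cost 3 + 5 = 8.
Any cover uses at least 2 sets; among all covering selections none totals below 8.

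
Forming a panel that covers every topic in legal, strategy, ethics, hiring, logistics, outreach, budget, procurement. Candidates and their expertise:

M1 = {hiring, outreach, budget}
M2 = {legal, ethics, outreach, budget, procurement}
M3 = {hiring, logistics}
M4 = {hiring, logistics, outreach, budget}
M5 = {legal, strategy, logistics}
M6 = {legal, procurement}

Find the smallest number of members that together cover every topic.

M1, M2, M5 together cover {legal, strategy, ethics, hiring, logistics, outreach, budget, procurement} — every topic.
No 2 of the 6 members cover everything (all 15 pairs fall short), so 3 is minimum.

3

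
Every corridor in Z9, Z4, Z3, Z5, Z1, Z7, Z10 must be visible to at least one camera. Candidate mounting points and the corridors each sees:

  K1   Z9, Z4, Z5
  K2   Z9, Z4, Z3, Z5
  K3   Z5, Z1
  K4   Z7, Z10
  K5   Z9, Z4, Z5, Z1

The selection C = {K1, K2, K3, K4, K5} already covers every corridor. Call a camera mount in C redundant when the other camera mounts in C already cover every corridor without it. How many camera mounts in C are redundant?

3

Drop K1: the rest still cover every corridor — redundant.
Drop K2: Z3 uncovered — not redundant.
Drop K3: the rest still cover every corridor — redundant.
Drop K4: Z7, Z10 uncovered — not redundant.
Drop K5: the rest still cover every corridor — redundant.
3 redundant: K1, K3, K5.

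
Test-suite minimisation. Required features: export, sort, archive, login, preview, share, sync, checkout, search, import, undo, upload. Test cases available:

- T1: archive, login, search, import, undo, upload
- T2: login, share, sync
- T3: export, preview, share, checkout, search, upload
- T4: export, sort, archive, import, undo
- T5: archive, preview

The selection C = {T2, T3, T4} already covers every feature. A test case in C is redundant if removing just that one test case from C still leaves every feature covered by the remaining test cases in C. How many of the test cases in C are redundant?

0

Drop T2: login, sync uncovered — not redundant.
Drop T3: preview, checkout, search, upload uncovered — not redundant.
Drop T4: sort, archive, import, undo uncovered — not redundant.
None of the test cases in C is redundant.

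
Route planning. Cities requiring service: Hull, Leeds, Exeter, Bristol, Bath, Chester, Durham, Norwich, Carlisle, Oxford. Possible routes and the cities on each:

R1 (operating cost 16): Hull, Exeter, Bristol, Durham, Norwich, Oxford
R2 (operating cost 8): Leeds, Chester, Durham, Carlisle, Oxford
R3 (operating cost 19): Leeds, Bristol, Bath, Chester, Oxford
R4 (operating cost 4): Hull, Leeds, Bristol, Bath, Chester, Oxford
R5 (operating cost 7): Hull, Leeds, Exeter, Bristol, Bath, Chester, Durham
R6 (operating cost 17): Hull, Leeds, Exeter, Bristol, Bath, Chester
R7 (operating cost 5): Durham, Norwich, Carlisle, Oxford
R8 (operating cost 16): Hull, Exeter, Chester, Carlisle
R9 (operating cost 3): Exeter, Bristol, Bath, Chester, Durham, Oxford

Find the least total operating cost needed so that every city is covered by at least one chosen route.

12

R5, R7 cover every city at operating cost 7 + 5 = 12.
Any cover uses at least 2 routes; among all covering selections none totals below 12.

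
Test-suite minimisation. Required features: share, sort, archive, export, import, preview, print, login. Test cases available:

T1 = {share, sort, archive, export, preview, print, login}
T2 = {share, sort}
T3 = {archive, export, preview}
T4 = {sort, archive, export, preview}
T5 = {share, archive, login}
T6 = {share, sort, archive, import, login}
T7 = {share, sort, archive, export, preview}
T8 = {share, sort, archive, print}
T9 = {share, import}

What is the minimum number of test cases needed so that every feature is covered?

T1, T6 together cover {share, sort, archive, export, import, preview, print, login} — every feature.
No single test case contains all 8 features, so 2 is optimal.

2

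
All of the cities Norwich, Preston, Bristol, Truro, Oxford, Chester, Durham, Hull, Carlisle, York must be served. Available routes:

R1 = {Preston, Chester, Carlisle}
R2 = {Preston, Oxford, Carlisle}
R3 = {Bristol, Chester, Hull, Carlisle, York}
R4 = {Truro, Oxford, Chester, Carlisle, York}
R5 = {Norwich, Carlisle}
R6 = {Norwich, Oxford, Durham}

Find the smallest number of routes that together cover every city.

R1, R3, R4, R6 together cover {Norwich, Preston, Bristol, Truro, Oxford, Chester, Durham, Hull, Carlisle, York} — every city.
No 3 of the 6 routes cover everything (all 20 triples fall short), so 4 is minimum.

4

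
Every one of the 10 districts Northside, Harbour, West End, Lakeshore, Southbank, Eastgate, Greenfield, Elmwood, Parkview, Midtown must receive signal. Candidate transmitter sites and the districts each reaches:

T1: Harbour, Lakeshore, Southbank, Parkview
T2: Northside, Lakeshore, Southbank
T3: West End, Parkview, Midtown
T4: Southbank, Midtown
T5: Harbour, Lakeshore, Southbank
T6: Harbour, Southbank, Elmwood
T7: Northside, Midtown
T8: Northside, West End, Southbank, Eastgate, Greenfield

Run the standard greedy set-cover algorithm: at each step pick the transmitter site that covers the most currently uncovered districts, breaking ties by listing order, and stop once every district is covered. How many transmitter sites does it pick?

4

Pick 1: T8 covers 5 new districts (Northside, West End, Southbank, Eastgate, Greenfield).
Pick 2: T1 covers 3 new districts (Harbour, Lakeshore, Parkview).
Pick 3: T3 covers 1 new districts (Midtown).
Pick 4: T6 covers 1 new districts (Elmwood).
Greedy uses 4 transmitter sites.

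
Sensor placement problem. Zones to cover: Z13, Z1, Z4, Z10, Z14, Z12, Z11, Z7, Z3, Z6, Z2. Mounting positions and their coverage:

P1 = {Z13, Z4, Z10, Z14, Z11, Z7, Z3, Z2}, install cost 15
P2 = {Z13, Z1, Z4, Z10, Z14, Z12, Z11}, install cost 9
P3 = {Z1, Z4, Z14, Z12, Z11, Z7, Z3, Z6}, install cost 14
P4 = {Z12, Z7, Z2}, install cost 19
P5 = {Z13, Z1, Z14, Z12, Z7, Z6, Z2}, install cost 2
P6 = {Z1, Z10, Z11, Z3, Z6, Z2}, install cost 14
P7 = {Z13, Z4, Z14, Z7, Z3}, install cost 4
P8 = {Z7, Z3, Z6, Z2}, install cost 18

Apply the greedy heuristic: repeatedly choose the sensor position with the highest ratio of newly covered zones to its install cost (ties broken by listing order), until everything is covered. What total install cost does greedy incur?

15

Pick 1: P5 adds 7 new (Z13, Z1, Z14, Z12, Z7, Z6, Z2) at install cost 2 (ratio 7/2).
Pick 2: P7 adds 2 new (Z4, Z3) at install cost 4 (ratio 2/4).
Pick 3: P2 adds 2 new (Z10, Z11) at install cost 9 (ratio 2/9).
Greedy total install cost: 2 + 4 + 9 = 15.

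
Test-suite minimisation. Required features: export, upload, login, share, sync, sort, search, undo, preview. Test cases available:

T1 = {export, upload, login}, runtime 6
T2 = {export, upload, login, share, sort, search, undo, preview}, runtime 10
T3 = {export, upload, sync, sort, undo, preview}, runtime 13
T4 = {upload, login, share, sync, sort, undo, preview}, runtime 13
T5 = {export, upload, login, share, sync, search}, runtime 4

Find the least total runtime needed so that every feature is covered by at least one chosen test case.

14

T2, T5 cover every feature at runtime 10 + 4 = 14.
Any cover uses at least 2 test cases; among all covering selections none totals below 14.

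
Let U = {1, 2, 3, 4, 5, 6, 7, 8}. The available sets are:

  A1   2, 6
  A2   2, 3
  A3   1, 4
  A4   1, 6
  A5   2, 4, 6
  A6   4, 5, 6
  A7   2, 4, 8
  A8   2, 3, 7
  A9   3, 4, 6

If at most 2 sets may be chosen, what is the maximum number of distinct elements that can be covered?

Choosing A6, A8 covers {2, 3, 4, 5, 6, 7} — 6 elements.
No choice of 2 sets does better; here 1, 8 are left uncovered.

6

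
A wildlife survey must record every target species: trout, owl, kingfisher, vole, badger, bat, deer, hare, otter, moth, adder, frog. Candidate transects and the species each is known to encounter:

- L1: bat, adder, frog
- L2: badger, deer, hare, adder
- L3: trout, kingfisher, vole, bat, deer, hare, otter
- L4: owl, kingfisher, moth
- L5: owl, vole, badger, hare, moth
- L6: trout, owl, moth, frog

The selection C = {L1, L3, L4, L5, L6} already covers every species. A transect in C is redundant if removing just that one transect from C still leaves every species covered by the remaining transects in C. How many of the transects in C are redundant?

2

Drop L1: adder uncovered — not redundant.
Drop L3: deer, otter uncovered — not redundant.
Drop L4: the rest still cover every species — redundant.
Drop L5: badger uncovered — not redundant.
Drop L6: the rest still cover every species — redundant.
2 redundant: L4, L6.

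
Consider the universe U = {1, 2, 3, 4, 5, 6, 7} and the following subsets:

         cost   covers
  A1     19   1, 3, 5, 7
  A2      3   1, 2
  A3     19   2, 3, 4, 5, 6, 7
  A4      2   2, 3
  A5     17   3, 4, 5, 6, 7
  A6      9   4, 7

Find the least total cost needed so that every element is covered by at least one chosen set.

A2, A5 cover every element at cost 3 + 17 = 20.
Any cover uses at least 2 sets; among all covering selections none totals below 20.

20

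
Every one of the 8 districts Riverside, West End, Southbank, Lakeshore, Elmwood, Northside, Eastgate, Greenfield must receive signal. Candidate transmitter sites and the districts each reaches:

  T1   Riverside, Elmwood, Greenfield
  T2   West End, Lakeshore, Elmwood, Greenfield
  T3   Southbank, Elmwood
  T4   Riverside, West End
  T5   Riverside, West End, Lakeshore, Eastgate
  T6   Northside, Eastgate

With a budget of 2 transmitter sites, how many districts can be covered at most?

6

Choosing T1, T5 covers {Riverside, West End, Lakeshore, Elmwood, Eastgate, Greenfield} — 6 districts.
No choice of 2 transmitter sites does better; here Southbank, Northside are left uncovered.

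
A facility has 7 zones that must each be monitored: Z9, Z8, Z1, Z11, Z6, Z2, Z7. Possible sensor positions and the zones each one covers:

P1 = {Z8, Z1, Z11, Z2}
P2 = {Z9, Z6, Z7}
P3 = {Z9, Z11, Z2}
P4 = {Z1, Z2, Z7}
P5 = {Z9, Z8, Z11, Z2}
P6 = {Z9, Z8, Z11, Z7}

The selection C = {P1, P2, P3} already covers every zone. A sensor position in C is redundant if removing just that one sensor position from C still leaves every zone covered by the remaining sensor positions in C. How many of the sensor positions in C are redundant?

Drop P1: Z8, Z1 uncovered — not redundant.
Drop P2: Z6, Z7 uncovered — not redundant.
Drop P3: the rest still cover every zone — redundant.
1 redundant: P3.

1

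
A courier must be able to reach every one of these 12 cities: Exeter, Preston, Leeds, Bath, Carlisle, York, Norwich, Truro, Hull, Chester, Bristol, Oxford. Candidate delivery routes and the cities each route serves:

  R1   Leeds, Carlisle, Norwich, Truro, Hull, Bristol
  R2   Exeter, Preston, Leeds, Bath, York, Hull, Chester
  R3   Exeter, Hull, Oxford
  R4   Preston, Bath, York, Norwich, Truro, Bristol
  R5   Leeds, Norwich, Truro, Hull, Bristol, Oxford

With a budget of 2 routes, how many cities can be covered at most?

11

Choosing R1, R2 covers {Exeter, Preston, Leeds, Bath, Carlisle, York, Norwich, Truro, Hull, Chester, Bristol} — 11 cities.
No choice of 2 routes does better; here Oxford is left uncovered.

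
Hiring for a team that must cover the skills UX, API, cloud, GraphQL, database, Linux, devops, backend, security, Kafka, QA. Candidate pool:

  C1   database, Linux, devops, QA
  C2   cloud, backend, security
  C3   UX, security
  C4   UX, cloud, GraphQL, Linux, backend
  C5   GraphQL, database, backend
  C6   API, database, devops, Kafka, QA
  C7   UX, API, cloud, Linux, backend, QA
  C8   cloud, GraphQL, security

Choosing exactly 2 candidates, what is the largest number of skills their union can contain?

Choosing C4, C6 covers {UX, API, cloud, GraphQL, database, Linux, devops, backend, Kafka, QA} — 10 skills.
No choice of 2 candidates does better; here security is left uncovered.

10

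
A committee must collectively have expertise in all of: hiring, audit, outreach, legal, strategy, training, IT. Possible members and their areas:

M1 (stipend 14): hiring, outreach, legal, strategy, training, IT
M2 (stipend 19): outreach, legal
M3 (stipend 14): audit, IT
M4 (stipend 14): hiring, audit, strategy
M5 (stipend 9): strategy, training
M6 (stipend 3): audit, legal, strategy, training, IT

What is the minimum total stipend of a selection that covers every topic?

17

M1, M6 cover every topic at stipend 14 + 3 = 17.
Any cover uses at least 2 members; among all covering selections none totals below 17.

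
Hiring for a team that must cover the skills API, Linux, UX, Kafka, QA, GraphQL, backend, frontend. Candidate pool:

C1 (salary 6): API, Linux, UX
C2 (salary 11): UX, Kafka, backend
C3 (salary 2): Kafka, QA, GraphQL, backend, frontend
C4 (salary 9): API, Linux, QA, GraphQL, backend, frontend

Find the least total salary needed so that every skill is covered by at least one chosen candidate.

C1, C3 cover every skill at salary 6 + 2 = 8.
Any cover uses at least 2 candidates; among all covering selections none totals below 8.

8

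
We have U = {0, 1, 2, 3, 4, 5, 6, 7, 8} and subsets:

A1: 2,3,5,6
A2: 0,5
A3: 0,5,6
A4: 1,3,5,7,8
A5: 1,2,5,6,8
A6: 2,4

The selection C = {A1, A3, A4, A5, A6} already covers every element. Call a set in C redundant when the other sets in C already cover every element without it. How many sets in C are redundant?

Drop A1: the rest still cover every element — redundant.
Drop A3: 0 uncovered — not redundant.
Drop A4: 7 uncovered — not redundant.
Drop A5: the rest still cover every element — redundant.
Drop A6: 4 uncovered — not redundant.
2 redundant: A1, A5.

2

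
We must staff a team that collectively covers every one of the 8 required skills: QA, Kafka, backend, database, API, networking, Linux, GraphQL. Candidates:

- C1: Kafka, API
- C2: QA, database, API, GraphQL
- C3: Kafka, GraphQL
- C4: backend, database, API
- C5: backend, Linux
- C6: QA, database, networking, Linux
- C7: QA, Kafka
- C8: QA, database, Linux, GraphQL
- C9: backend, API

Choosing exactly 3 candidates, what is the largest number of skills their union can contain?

8

Choosing C3, C4, C6 covers {QA, Kafka, backend, database, API, networking, Linux, GraphQL} — 8 skills.
That is all 8 skills.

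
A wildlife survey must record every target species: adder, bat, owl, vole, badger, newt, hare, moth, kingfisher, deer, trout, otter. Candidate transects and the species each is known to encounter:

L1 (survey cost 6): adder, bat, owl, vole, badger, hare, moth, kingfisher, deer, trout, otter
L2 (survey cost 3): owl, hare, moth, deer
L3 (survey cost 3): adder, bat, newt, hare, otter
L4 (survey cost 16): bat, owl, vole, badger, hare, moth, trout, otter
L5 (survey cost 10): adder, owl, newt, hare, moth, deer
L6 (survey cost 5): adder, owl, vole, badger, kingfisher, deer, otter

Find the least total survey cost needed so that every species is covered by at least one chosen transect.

L1, L3 cover every species at survey cost 6 + 3 = 9.
Any cover uses at least 2 transects; among all covering selections none totals below 9.

9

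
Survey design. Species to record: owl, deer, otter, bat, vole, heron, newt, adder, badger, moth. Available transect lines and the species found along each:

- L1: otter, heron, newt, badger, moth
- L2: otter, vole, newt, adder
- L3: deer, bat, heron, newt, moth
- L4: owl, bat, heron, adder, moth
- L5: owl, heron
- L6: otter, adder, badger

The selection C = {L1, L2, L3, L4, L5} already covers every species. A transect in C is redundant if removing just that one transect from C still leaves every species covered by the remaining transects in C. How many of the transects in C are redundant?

Drop L1: badger uncovered — not redundant.
Drop L2: vole uncovered — not redundant.
Drop L3: deer uncovered — not redundant.
Drop L4: the rest still cover every species — redundant.
Drop L5: the rest still cover every species — redundant.
2 redundant: L4, L5.

2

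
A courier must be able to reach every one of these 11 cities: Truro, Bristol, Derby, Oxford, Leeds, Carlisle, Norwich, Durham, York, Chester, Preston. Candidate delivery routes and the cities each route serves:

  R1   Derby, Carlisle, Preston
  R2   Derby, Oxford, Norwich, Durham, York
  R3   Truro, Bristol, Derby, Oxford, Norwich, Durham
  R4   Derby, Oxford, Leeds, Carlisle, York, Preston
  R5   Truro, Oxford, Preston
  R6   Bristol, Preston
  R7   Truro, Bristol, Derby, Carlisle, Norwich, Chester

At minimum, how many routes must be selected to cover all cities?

3

R2, R4, R7 together cover {Truro, Bristol, Derby, Oxford, Leeds, Carlisle, Norwich, Durham, York, Chester, Preston} — every city.
No 2 of the 7 routes cover everything (all 21 pairs fall short), so 3 is minimum.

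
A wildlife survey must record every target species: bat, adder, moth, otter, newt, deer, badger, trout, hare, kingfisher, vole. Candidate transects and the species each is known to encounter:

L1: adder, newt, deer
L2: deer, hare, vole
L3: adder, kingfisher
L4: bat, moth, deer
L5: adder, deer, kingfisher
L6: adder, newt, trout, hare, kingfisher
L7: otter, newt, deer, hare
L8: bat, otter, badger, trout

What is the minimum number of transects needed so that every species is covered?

4

L2, L4, L6, L8 together cover {bat, adder, moth, otter, newt, deer, badger, trout, hare, kingfisher, vole} — every species.
No 3 of the 8 transects cover everything (all 56 triples fall short), so 4 is minimum.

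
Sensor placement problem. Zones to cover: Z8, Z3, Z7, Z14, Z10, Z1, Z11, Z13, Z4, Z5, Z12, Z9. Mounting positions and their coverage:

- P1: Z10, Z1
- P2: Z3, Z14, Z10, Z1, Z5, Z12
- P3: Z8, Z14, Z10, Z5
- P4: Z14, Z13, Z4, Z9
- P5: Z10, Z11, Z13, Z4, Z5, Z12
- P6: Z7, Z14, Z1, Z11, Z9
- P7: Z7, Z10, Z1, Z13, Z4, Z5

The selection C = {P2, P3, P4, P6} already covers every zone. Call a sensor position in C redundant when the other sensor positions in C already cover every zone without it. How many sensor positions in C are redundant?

Drop P2: Z3, Z12 uncovered — not redundant.
Drop P3: Z8 uncovered — not redundant.
Drop P4: Z13, Z4 uncovered — not redundant.
Drop P6: Z7, Z11 uncovered — not redundant.
None of the sensor positions in C is redundant.

0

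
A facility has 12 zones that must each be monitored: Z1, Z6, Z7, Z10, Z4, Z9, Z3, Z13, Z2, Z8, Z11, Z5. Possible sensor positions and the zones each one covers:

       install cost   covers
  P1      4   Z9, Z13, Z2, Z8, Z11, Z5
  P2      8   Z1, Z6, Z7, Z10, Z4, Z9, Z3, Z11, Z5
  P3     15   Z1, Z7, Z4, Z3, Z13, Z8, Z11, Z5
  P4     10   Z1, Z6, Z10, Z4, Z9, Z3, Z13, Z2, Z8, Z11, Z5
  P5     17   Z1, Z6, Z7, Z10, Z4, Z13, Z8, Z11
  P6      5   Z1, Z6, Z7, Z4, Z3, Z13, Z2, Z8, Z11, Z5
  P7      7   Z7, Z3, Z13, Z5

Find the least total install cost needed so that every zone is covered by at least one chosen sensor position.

12

P1, P2 cover every zone at install cost 4 + 8 = 12.
Any cover uses at least 2 sensor positions; among all covering selections none totals below 12.
Greedy by coverage-per-install cost would pick P6, P1, P2 for 17 — worse than the optimum 12.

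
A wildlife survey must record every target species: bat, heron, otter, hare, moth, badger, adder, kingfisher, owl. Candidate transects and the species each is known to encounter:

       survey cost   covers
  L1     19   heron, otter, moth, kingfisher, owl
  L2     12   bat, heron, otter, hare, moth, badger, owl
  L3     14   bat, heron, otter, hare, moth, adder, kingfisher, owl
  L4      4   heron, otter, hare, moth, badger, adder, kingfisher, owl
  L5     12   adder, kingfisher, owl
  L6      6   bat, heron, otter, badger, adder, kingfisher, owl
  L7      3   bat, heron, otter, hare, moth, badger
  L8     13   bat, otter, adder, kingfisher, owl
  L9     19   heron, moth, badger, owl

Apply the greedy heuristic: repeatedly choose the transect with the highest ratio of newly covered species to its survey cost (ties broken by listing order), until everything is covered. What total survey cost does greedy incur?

7

Pick 1: L4 adds 8 new (heron, otter, hare, moth, badger, adder, kingfisher, owl) at survey cost 4 (ratio 8/4).
Pick 2: L7 adds 1 new (bat) at survey cost 3 (ratio 1/3).
Greedy total survey cost: 4 + 3 = 7.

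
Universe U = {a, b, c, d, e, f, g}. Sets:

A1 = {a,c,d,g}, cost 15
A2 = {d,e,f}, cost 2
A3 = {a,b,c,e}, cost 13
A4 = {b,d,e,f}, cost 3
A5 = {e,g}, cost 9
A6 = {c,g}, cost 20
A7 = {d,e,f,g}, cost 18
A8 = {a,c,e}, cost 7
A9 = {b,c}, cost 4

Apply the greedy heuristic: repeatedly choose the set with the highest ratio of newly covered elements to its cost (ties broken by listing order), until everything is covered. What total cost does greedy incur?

Pick 1: A2 adds 3 new (d, e, f) at cost 2 (ratio 3/2).
Pick 2: A9 adds 2 new (b, c) at cost 4 (ratio 2/4).
Pick 3: A8 adds 1 new (a) at cost 7 (ratio 1/7).
Pick 4: A5 adds 1 new (g) at cost 9 (ratio 1/9).
Greedy total cost: 2 + 4 + 7 + 9 = 22. (The true optimum is 18, so greedy overshoots here.)

22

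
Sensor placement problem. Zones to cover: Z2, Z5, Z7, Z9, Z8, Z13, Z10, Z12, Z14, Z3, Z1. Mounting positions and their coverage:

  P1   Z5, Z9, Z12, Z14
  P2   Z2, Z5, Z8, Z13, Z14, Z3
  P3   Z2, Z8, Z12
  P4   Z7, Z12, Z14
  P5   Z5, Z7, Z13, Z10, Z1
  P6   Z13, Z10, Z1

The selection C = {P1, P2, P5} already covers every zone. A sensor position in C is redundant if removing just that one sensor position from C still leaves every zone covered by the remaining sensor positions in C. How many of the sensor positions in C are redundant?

0

Drop P1: Z9, Z12 uncovered — not redundant.
Drop P2: Z2, Z8, Z3 uncovered — not redundant.
Drop P5: Z7, Z10, Z1 uncovered — not redundant.
None of the sensor positions in C is redundant.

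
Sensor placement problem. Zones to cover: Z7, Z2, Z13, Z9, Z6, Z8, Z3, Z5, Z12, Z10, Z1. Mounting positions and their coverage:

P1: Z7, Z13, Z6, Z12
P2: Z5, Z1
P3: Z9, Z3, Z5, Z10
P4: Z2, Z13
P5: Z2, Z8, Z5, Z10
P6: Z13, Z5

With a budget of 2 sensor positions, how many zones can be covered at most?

8

Choosing P1, P3 covers {Z7, Z13, Z9, Z6, Z3, Z5, Z12, Z10} — 8 zones.
No choice of 2 sensor positions does better; here Z2, Z8, Z1 are left uncovered.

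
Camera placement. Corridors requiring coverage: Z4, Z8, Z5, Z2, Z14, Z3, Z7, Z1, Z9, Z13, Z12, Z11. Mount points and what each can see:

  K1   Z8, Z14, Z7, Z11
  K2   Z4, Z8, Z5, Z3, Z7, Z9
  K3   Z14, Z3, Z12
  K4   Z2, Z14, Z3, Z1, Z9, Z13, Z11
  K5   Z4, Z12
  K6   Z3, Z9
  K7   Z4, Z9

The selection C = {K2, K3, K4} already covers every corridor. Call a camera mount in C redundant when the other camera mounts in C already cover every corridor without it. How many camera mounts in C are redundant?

0

Drop K2: Z4, Z8, Z5, Z7 uncovered — not redundant.
Drop K3: Z12 uncovered — not redundant.
Drop K4: Z2, Z1, Z13, Z11 uncovered — not redundant.
None of the camera mounts in C is redundant.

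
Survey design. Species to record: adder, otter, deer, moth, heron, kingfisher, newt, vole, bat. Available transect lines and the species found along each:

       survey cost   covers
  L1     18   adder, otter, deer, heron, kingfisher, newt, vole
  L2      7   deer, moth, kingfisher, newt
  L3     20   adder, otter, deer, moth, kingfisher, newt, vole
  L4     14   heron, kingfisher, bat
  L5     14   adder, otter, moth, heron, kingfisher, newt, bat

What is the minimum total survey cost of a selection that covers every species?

L1, L5 cover every species at survey cost 18 + 14 = 32.
Any cover uses at least 2 transects; among all covering selections none totals below 32.
Greedy by coverage-per-survey cost would pick L2, L5, L1 for 39 — worse than the optimum 32.

32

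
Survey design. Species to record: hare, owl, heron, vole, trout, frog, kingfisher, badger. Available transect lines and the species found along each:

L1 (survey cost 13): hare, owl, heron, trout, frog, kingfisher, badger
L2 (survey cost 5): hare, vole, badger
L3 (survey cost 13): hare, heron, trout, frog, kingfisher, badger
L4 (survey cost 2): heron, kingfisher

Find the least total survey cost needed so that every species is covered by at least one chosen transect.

18

L1, L2 cover every species at survey cost 13 + 5 = 18.
Any cover uses at least 2 transects; among all covering selections none totals below 18.
Greedy by coverage-per-survey cost would pick L4, L2, L1 for 20 — worse than the optimum 18.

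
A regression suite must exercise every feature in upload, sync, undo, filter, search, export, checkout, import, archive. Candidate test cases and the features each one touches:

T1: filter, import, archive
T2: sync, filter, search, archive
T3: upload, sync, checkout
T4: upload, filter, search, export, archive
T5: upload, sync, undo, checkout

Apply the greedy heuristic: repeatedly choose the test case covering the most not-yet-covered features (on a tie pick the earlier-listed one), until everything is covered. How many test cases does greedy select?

Pick 1: T4 covers 5 new features (upload, filter, search, export, archive).
Pick 2: T5 covers 3 new features (sync, undo, checkout).
Pick 3: T1 covers 1 new features (import).
Greedy uses 3 test cases.

3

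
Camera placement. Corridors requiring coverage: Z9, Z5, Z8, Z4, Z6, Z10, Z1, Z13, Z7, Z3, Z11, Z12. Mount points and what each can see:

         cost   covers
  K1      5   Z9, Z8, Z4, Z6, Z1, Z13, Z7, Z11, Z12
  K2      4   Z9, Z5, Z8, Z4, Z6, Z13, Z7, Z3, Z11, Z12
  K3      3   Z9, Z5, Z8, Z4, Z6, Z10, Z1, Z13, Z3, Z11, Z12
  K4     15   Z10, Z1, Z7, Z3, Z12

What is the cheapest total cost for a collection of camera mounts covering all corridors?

K2, K3 cover every corridor at cost 4 + 3 = 7.
Any cover uses at least 2 camera mounts; among all covering selections none totals below 7.

7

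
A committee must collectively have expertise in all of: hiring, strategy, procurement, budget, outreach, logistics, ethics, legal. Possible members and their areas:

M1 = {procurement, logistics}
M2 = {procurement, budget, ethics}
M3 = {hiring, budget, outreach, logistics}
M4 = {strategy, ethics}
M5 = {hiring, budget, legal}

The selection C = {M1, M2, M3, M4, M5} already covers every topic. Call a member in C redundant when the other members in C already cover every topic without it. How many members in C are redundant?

Drop M1: the rest still cover every topic — redundant.
Drop M2: the rest still cover every topic — redundant.
Drop M3: outreach uncovered — not redundant.
Drop M4: strategy uncovered — not redundant.
Drop M5: legal uncovered — not redundant.
2 redundant: M1, M2.

2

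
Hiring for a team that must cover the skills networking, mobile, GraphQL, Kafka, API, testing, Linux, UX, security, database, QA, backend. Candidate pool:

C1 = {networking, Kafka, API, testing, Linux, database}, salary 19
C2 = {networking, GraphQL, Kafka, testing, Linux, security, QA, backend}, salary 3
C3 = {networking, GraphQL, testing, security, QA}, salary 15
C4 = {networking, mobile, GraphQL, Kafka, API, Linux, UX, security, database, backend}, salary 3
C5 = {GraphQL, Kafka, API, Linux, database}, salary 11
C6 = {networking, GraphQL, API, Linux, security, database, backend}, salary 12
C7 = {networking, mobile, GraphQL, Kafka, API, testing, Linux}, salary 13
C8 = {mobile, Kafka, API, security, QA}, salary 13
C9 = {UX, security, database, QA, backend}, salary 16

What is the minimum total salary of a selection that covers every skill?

6

C2, C4 cover every skill at salary 3 + 3 = 6.
Any cover uses at least 2 candidates; among all covering selections none totals below 6.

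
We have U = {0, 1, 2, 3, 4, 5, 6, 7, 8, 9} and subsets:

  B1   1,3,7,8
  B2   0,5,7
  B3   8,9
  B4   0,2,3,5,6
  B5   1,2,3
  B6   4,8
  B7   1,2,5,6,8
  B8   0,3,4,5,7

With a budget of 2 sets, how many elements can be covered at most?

Choosing B7, B8 covers {0, 1, 2, 3, 4, 5, 6, 7, 8} — 9 elements.
No choice of 2 sets does better; here 9 is left uncovered.

9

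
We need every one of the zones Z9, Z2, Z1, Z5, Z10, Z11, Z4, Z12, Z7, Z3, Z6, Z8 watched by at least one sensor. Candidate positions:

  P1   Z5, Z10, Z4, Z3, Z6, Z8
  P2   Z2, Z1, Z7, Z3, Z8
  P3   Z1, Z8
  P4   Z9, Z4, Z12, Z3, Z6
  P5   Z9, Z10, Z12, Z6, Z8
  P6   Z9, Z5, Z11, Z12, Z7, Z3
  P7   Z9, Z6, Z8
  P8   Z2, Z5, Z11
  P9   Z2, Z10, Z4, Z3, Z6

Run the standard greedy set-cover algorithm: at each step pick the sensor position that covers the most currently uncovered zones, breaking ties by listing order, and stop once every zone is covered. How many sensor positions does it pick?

3

Pick 1: P1 covers 6 new zones (Z5, Z10, Z4, Z3, Z6, Z8).
Pick 2: P6 covers 4 new zones (Z9, Z11, Z12, Z7).
Pick 3: P2 covers 2 new zones (Z2, Z1).
Greedy uses 3 sensor positions.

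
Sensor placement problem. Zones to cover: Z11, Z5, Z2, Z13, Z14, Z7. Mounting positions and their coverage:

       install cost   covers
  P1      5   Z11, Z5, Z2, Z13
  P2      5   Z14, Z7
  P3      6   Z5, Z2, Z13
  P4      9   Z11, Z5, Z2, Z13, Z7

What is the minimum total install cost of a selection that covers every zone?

10

P1, P2 cover every zone at install cost 5 + 5 = 10.
Any cover uses at least 2 sensor positions; among all covering selections none totals below 10.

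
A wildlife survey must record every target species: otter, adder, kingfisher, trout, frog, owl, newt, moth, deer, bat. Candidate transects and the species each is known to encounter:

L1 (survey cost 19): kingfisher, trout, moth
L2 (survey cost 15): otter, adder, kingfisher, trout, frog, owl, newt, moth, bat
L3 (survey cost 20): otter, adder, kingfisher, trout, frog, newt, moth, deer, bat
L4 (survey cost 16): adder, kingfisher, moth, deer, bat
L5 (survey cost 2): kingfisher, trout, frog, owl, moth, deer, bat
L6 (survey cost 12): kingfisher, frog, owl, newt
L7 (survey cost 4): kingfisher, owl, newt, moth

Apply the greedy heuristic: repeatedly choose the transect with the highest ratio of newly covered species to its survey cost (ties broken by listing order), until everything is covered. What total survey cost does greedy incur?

21

Pick 1: L5 adds 7 new (kingfisher, trout, frog, owl, moth, deer, bat) at survey cost 2 (ratio 7/2).
Pick 2: L7 adds 1 new (newt) at survey cost 4 (ratio 1/4).
Pick 3: L2 adds 2 new (otter, adder) at survey cost 15 (ratio 2/15).
Greedy total survey cost: 2 + 4 + 15 = 21. (The true optimum is 17, so greedy overshoots here.)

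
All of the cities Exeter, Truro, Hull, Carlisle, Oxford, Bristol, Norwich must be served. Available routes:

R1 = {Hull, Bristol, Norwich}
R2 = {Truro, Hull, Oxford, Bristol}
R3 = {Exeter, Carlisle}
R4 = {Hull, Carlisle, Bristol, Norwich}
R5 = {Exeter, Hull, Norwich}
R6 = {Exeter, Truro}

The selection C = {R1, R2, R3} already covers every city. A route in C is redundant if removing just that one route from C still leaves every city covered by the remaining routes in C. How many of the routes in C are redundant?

Drop R1: Norwich uncovered — not redundant.
Drop R2: Truro, Oxford uncovered — not redundant.
Drop R3: Exeter, Carlisle uncovered — not redundant.
None of the routes in C is redundant.

0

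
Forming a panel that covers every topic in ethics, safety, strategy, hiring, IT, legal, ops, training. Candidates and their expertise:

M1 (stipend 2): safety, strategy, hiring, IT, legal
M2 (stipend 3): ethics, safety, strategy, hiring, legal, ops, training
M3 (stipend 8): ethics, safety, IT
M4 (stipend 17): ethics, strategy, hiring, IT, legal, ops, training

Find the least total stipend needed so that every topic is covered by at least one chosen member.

M1, M2 cover every topic at stipend 2 + 3 = 5.
Any cover uses at least 2 members; among all covering selections none totals below 5.

5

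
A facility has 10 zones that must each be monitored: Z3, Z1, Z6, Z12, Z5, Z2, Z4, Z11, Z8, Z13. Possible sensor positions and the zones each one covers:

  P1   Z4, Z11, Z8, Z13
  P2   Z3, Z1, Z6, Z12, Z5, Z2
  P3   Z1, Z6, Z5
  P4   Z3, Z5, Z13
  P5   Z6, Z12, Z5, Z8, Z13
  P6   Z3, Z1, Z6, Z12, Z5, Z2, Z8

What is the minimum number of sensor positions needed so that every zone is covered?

2

P1, P2 together cover {Z3, Z1, Z6, Z12, Z5, Z2, Z4, Z11, Z8, Z13} — every zone.
No single sensor position contains all 10 zones, so 2 is optimal.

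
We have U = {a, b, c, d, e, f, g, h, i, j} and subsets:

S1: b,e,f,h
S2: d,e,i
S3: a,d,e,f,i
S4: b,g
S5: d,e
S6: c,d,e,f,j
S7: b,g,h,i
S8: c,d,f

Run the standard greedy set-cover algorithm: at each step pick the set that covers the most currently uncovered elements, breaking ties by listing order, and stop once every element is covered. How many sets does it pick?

3

Pick 1: S3 covers 5 new elements (a, d, e, f, i).
Pick 2: S7 covers 3 new elements (b, g, h).
Pick 3: S6 covers 2 new elements (c, j).
Greedy uses 3 sets.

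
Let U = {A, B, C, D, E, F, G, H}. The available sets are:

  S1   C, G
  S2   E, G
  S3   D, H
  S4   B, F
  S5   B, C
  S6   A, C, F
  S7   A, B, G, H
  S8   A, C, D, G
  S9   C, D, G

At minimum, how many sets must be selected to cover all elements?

4

S2, S3, S4, S6 together cover {A, B, C, D, E, F, G, H} — every element.
No 3 of the 9 sets cover everything (all 84 triples fall short), so 4 is minimum.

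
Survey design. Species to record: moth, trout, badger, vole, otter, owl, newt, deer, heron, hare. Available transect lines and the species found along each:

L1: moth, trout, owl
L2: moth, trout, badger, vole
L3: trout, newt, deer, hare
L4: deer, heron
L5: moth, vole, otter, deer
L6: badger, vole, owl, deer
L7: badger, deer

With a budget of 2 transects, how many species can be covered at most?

7

Choosing L2, L3 covers {moth, trout, badger, vole, newt, deer, hare} — 7 species.
No choice of 2 transects does better; here otter, owl, heron are left uncovered.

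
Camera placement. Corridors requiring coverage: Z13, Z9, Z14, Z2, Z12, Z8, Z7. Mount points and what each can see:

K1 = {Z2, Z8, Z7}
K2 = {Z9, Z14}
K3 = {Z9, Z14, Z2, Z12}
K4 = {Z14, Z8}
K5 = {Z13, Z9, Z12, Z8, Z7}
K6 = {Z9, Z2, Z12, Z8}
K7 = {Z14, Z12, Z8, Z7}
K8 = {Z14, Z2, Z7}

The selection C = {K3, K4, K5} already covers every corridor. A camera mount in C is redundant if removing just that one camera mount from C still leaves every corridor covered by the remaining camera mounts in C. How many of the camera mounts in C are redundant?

1

Drop K3: Z2 uncovered — not redundant.
Drop K4: the rest still cover every corridor — redundant.
Drop K5: Z13, Z7 uncovered — not redundant.
1 redundant: K4.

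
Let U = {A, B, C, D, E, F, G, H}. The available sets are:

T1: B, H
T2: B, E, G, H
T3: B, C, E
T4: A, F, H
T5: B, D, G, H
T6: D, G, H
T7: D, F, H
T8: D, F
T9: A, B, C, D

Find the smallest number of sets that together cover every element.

3

T2, T4, T9 together cover {A, B, C, D, E, F, G, H} — every element.
No 2 of the 9 sets cover everything (all 36 pairs fall short), so 3 is minimum.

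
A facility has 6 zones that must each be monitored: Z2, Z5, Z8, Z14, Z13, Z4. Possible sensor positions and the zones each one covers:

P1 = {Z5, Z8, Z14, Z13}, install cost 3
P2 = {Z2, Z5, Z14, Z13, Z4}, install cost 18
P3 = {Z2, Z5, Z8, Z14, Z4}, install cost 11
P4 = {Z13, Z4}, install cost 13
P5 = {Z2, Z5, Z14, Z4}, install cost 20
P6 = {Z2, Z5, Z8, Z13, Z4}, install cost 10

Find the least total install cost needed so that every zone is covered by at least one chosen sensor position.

13

P1, P6 cover every zone at install cost 3 + 10 = 13.
Any cover uses at least 2 sensor positions; among all covering selections none totals below 13.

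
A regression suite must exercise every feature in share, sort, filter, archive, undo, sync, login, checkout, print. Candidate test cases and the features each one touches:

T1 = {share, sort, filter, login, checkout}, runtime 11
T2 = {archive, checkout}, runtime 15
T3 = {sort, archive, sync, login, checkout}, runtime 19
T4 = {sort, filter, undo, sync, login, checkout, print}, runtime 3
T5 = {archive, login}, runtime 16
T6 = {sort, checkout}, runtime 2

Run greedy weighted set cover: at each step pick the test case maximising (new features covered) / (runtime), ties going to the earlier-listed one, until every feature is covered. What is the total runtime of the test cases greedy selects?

Pick 1: T4 adds 7 new (sort, filter, undo, sync, login, checkout, print) at runtime 3 (ratio 7/3).
Pick 2: T1 adds 1 new (share) at runtime 11 (ratio 1/11).
Pick 3: T2 adds 1 new (archive) at runtime 15 (ratio 1/15).
Greedy total runtime: 3 + 11 + 15 = 29.

29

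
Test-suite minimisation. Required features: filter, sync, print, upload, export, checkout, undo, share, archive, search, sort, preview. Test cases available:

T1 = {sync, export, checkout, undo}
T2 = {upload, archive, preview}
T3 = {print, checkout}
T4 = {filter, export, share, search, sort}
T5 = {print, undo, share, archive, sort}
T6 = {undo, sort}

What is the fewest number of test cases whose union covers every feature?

T1, T2, T3, T4 together cover {filter, sync, print, upload, export, checkout, undo, share, archive, search, sort, preview} — every feature.
No 3 of the 6 test cases cover everything (all 20 triples fall short), so 4 is minimum.

4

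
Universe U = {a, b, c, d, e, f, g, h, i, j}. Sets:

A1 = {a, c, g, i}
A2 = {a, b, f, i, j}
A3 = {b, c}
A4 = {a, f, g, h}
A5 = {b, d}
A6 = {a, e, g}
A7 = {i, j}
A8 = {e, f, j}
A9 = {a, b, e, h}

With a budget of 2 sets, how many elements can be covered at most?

7

Choosing A1, A2 covers {a, b, c, f, g, i, j} — 7 elements.
No choice of 2 sets does better; here d, e, h are left uncovered.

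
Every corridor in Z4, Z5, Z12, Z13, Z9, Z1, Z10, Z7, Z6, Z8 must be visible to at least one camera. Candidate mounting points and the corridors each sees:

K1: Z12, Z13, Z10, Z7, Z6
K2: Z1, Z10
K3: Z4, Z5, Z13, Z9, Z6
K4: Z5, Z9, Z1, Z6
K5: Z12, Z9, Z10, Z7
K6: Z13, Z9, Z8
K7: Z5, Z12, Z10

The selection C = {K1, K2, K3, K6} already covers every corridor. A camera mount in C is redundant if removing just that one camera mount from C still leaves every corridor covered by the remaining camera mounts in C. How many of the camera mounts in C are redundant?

0

Drop K1: Z12, Z7 uncovered — not redundant.
Drop K2: Z1 uncovered — not redundant.
Drop K3: Z4, Z5 uncovered — not redundant.
Drop K6: Z8 uncovered — not redundant.
None of the camera mounts in C is redundant.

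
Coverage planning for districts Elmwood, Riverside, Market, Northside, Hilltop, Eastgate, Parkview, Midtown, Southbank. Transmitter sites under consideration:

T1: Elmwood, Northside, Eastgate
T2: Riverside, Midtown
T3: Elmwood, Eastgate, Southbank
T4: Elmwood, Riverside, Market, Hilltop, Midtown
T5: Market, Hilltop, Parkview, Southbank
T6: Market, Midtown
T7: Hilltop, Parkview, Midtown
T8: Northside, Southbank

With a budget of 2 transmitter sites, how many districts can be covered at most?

Choosing T1, T4 covers {Elmwood, Riverside, Market, Northside, Hilltop, Eastgate, Midtown} — 7 districts.
No choice of 2 transmitter sites does better; here Parkview, Southbank are left uncovered.

7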